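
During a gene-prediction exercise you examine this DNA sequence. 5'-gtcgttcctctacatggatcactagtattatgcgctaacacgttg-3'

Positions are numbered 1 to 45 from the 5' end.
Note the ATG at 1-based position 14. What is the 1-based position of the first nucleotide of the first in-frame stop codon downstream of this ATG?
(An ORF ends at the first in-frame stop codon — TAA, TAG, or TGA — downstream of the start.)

23

Codons from position 14: ATG (14–16), GAT (17–19), CAC (20–22), TAG (23–25).
TAG is a stop codon; it begins at position 23.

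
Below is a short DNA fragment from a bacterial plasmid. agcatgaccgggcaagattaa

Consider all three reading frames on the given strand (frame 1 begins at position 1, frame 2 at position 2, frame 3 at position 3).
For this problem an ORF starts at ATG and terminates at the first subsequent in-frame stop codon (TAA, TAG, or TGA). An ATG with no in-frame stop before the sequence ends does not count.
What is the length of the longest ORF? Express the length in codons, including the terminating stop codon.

6

Frame 1: AGC ATG ACC GGG CAA GAT TAA — ATG at 4, stop TAA at 19 → 18 nt.
Frame 2: GCA TGA CCG GGC AAG ATT — no ATG→stop ORF.
Frame 3: CAT GAC CGG GCA AGA TTA — no ATG→stop ORF.
Longest: frame 1, positions 4–21, 18 nt = 6 codons = 5 aa. → 6 codons.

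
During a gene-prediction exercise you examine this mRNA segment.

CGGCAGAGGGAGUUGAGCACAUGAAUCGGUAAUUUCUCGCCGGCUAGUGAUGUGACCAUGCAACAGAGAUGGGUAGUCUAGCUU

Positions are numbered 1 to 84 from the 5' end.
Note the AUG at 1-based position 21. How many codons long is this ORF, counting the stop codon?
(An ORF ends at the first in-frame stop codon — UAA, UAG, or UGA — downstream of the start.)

Codons from position 21: AUG (21–23), AAU (24–26), CGG (27–29), UAA (30–32).
UAA is the first in-frame stop; that's 4 codons including the stop.

4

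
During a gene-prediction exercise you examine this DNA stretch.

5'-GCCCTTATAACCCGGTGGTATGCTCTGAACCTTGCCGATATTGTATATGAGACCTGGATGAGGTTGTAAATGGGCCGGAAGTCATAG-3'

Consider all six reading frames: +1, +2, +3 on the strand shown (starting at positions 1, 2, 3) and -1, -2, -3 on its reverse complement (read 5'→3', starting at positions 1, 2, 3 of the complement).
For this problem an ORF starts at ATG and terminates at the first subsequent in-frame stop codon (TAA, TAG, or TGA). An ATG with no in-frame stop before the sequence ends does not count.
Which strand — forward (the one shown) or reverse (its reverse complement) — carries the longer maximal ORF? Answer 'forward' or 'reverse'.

Reverse complement (5'→3'): CTATGACTTCCGGCCCATTTACAACCTCATCCAGGTCTCATATACAATATCGGCAAGGTTCAGAGCATACCACCGGGTTATAAGGGC
Frame +1: GCC CTT ATA ACC CGG TGG TAT GCT CTG AAC CTT GCC GAT ATT GTA TAT GAG ACC TGG ATG AGG TTG TAA ATG GGC CGG AAG TCA TAG — ATG at 58, stop TAA at 67 → 12 nt; ATG at 70, stop TAG at 85 → 18 nt.
Frame +2: CCC TTA TAA CCC GGT GGT ATG CTC TGA ACC TTG CCG ATA TTG TAT ATG AGA CCT GGA TGA GGT TGT AAA TGG GCC GGA AGT CAT — ATG at 20, stop TGA at 26 → 9 nt; ATG at 47, stop TGA at 59 → 15 nt.
Frame +3: CCT TAT AAC CCG GTG GTA TGC TCT GAA CCT TGC CGA TAT TGT ATA TGA GAC CTG GAT GAG GTT GTA AAT GGG CCG GAA GTC ATA — no ATG→stop ORF.
Frame -1: CTA TGA CTT CCG GCC CAT TTA CAA CCT CAT CCA GGT CTC ATA TAC AAT ATC GGC AAG GTT CAG AGC ATA CCA CCG GGT TAT AAG GGC — no ATG→stop ORF.
Frame -2: TAT GAC TTC CGG CCC ATT TAC AAC CTC ATC CAG GTC TCA TAT ACA ATA TCG GCA AGG TTC AGA GCA TAC CAC CGG GTT ATA AGG — no ATG→stop ORF.
Frame -3: ATG ACT TCC GGC CCA TTT ACA ACC TCA TCC AGG TCT CAT ATA CAA TAT CGG CAA GGT TCA GAG CAT ACC ACC GGG TTA TAA GGG — ATG at 3, stop TAA at 81 → 81 nt.
Forward-strand max 18 nt; reverse-strand max 81 nt. The reverse strand has the longer ORF.

reverse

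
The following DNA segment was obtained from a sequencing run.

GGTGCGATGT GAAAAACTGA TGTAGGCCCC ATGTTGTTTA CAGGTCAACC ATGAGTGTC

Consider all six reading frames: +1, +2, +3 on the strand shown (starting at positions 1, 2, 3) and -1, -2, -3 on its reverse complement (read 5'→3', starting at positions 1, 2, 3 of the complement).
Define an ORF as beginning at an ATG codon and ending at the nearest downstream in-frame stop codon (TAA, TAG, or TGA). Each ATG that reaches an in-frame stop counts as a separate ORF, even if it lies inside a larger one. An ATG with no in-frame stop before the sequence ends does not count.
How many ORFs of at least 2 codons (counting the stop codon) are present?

Reverse complement (5'→3'): GACACTCATGGTTGACCTGTAAACAACATGGGGCCTACATCAGTTTTTCACATCGCACC
Frame +1: GGT GCG ATG TGA AAA ACT GAT GTA GGC CCC ATG TTG TTT ACA GGT CAA CCA TGA GTG — ATG at 7, stop TGA at 10 → 6 nt; ATG at 31, stop TGA at 52 → 24 nt.
Frame +2: GTG CGA TGT GAA AAA CTG ATG TAG GCC CCA TGT TGT TTA CAG GTC AAC CAT GAG TGT — ATG at 20, stop TAG at 23 → 6 nt.
Frame +3: TGC GAT GTG AAA AAC TGA TGT AGG CCC CAT GTT GTT TAC AGG TCA ACC ATG AGT GTC — no ATG→stop ORF.
Frame -1: GAC ACT CAT GGT TGA CCT GTA AAC AAC ATG GGG CCT ACA TCA GTT TTT CAC ATC GCA — no ATG→stop ORF.
Frame -2: ACA CTC ATG GTT GAC CTG TAA ACA ACA TGG GGC CTA CAT CAG TTT TTC ACA TCG CAC — ATG at 8, stop TAA at 20 → 15 nt.
Frame -3: CAC TCA TGG TTG ACC TGT AAA CAA CAT GGG GCC TAC ATC AGT TTT TCA CAT CGC ACC — no ATG→stop ORF.
ORFs ≥ 2 codons: frame +1 7–12 (2 codons), frame +1 31–54 (8 codons), frame +2 20–25 (2 codons), frame -2 8–22 (5 codons). Count = 4.

4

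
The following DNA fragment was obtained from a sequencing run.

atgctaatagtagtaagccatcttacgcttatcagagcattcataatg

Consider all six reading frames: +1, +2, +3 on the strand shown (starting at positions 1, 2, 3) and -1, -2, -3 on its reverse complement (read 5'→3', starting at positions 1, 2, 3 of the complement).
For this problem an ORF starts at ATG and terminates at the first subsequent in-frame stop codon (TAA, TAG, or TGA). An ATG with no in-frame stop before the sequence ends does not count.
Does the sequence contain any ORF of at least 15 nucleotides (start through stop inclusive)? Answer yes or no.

Reverse complement (5'→3'): CATTATGAATGCTCTGATAAGCGTAAGATGGCTTACTACTATTAGCAT
Frame +1: ATG CTA ATA GTA GTA AGC CAT CTT ACG CTT ATC AGA GCA TTC ATA ATG — no ATG→stop ORF.
Frame +2: TGC TAA TAG TAG TAA GCC ATC TTA CGC TTA TCA GAG CAT TCA TAA — no ATG→stop ORF.
Frame +3: GCT AAT AGT AGT AAG CCA TCT TAC GCT TAT CAG AGC ATT CAT AAT — no ATG→stop ORF.
Frame -1: CAT TAT GAA TGC TCT GAT AAG CGT AAG ATG GCT TAC TAC TAT TAG CAT — ATG at 28, stop TAG at 43 → 18 nt.
Frame -2: ATT ATG AAT GCT CTG ATA AGC GTA AGA TGG CTT ACT ACT ATT AGC — no ATG→stop ORF.
Frame -3: TTA TGA ATG CTC TGA TAA GCG TAA GAT GGC TTA CTA CTA TTA GCA — ATG at 9, stop TGA at 15 → 9 nt.
Frame -1 has an ORF of 18 nucleotides (positions 28–45) ≥ 15, so yes.

yes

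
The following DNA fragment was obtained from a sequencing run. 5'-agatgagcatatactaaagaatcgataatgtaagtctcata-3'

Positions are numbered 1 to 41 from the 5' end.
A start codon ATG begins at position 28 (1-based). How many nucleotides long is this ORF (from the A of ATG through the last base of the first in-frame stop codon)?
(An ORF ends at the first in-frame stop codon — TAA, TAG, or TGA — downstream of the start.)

6

Codons from position 28: ATG (28–30), TAA (31–33).
TAA is the first in-frame stop; ORF spans 28–33, 6 nucleotides.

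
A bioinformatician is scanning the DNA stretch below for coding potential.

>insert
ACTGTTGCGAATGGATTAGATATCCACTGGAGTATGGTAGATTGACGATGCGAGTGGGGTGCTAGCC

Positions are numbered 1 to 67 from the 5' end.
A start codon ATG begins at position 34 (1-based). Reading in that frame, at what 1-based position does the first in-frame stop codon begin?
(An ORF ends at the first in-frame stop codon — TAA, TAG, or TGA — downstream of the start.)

Codons from position 34: ATG (34–36), GTA (37–39), GAT (40–42), TGA (43–45).
TGA is a stop codon; it begins at position 43.

43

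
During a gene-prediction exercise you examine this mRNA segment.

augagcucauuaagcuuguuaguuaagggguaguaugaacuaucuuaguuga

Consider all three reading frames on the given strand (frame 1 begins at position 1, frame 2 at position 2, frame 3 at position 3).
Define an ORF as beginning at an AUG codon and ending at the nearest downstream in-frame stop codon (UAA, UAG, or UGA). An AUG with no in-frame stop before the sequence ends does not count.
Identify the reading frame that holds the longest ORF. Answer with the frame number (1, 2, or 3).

Frame 1: AUG AGC UCA UUA AGC UUG UUA GUU AAG GGG UAG UAU GAA CUA UCU UAG UUG — AUG at 1, stop UAG at 31 → 33 nt.
Frame 2: UGA GCU CAU UAA GCU UGU UAG UUA AGG GGU AGU AUG AAC UAU CUU AGU UGA — AUG at 35, stop UGA at 50 → 18 nt.
Frame 3: GAG CUC AUU AAG CUU GUU AGU UAA GGG GUA GUA UGA ACU AUC UUA GUU — no AUG→stop ORF.
Longest ORF is 33 nt in frame 1 (positions 1–33).

1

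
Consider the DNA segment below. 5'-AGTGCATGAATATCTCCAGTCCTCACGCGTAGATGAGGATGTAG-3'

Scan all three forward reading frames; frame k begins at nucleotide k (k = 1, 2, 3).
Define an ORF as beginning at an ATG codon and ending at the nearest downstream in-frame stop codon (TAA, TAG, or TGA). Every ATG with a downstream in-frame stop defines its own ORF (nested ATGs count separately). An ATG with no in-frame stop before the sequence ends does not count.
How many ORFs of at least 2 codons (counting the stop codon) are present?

Frame 1: AGT GCA TGA ATA TCT CCA GTC CTC ACG CGT AGA TGA GGA TGT — no ATG→stop ORF.
Frame 2: GTG CAT GAA TAT CTC CAG TCC TCA CGC GTA GAT GAG GAT GTA — no ATG→stop ORF.
Frame 3: TGC ATG AAT ATC TCC AGT CCT CAC GCG TAG ATG AGG ATG TAG — ATG at 6, stop TAG at 30 → 27 nt; ATG at 33, stop TAG at 42 → 12 nt; ATG at 39, stop TAG at 42 → 6 nt.
ORFs ≥ 2 codons: frame 3 6–32 (9 codons), frame 3 33–44 (4 codons), frame 3 39–44 (2 codons). Count = 3.

3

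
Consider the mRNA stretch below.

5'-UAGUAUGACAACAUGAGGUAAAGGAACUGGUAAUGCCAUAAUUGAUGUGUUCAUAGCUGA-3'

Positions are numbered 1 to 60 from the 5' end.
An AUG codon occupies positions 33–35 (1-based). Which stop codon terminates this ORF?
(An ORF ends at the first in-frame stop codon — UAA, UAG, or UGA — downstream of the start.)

Codons from position 33: AUG (33–35), CCA (36–38), UAA (39–41).
The first in-frame stop codon is UAA.

UAA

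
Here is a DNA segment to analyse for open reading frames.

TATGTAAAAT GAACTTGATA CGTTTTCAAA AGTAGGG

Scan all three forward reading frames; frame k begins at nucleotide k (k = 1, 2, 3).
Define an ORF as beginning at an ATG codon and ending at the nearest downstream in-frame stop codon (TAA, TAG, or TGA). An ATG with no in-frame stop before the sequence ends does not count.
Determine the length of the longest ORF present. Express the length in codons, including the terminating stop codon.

Frame 1: TAT GTA AAA TGA ACT TGA TAC GTT TTC AAA AGT AGG — no ATG→stop ORF.
Frame 2: ATG TAA AAT GAA CTT GAT ACG TTT TCA AAA GTA GGG — ATG at 2, stop TAA at 5 → 6 nt.
Frame 3: TGT AAA ATG AAC TTG ATA CGT TTT CAA AAG TAG — ATG at 9, stop TAG at 33 → 27 nt.
Longest: frame 3, positions 9–35, 27 nt = 9 codons = 8 aa. → 9 codons.

9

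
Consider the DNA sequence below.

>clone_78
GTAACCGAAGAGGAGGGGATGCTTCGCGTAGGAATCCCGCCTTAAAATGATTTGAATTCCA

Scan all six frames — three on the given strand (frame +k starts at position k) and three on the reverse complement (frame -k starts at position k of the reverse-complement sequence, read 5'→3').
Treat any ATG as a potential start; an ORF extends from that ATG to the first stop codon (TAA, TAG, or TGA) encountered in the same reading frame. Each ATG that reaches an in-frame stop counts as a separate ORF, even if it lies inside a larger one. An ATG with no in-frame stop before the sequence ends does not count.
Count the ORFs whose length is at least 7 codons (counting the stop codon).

Reverse complement (5'→3'): TGGAATTCAAATCATTTTAAGGCGGGATTCCTACGCGAAGCATCCCCTCCTCTTCGGTTAC
Frame +1: GTA ACC GAA GAG GAG GGG ATG CTT CGC GTA GGA ATC CCG CCT TAA AAT GAT TTG AAT TCC — ATG at 19, stop TAA at 43 → 27 nt.
Frame +2: TAA CCG AAG AGG AGG GGA TGC TTC GCG TAG GAA TCC CGC CTT AAA ATG ATT TGA ATT CCA — ATG at 47, stop TGA at 53 → 9 nt.
Frame +3: AAC CGA AGA GGA GGG GAT GCT TCG CGT AGG AAT CCC GCC TTA AAA TGA TTT GAA TTC — no ATG→stop ORF.
Frame -1: TGG AAT TCA AAT CAT TTT AAG GCG GGA TTC CTA CGC GAA GCA TCC CCT CCT CTT CGG TTA — no ATG→stop ORF.
Frame -2: GGA ATT CAA ATC ATT TTA AGG CGG GAT TCC TAC GCG AAG CAT CCC CTC CTC TTC GGT TAC — no ATG→stop ORF.
Frame -3: GAA TTC AAA TCA TTT TAA GGC GGG ATT CCT ACG CGA AGC ATC CCC TCC TCT TCG GTT — no ATG→stop ORF.
ORFs ≥ 7 codons: frame +1 19–45 (9 codons). Count = 1.

1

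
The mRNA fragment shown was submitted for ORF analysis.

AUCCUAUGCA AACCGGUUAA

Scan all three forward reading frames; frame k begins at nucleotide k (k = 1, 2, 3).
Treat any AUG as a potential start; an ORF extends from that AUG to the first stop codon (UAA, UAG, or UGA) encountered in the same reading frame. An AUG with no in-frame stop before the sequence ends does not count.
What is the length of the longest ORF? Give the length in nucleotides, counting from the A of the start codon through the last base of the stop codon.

15

Frame 1: AUC CUA UGC AAA CCG GUU — no AUG→stop ORF.
Frame 2: UCC UAU GCA AAC CGG UUA — no AUG→stop ORF.
Frame 3: CCU AUG CAA ACC GGU UAA — AUG at 6, stop UAA at 18 → 15 nt.
Longest: frame 3, positions 6–20, 15 nt = 5 codons = 4 aa. → 15 nucleotides.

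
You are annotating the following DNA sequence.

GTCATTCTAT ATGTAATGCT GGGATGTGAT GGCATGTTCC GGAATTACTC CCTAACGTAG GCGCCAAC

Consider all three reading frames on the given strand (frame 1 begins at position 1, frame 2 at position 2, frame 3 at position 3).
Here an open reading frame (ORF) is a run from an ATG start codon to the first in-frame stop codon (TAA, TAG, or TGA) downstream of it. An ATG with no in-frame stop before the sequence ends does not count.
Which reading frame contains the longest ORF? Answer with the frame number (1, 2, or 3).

1

Frame 1: GTC ATT CTA TAT GTA ATG CTG GGA TGT GAT GGC ATG TTC CGG AAT TAC TCC CTA ACG TAG GCG CCA — ATG at 16, stop TAG at 58 → 45 nt; ATG at 34, stop TAG at 58 → 27 nt.
Frame 2: TCA TTC TAT ATG TAA TGC TGG GAT GTG ATG GCA TGT TCC GGA ATT ACT CCC TAA CGT AGG CGC CAA — ATG at 11, stop TAA at 14 → 6 nt; ATG at 29, stop TAA at 53 → 27 nt.
Frame 3: CAT TCT ATA TGT AAT GCT GGG ATG TGA TGG CAT GTT CCG GAA TTA CTC CCT AAC GTA GGC GCC AAC — ATG at 24, stop TGA at 27 → 6 nt.
Longest ORF is 45 nt in frame 1 (positions 16–60).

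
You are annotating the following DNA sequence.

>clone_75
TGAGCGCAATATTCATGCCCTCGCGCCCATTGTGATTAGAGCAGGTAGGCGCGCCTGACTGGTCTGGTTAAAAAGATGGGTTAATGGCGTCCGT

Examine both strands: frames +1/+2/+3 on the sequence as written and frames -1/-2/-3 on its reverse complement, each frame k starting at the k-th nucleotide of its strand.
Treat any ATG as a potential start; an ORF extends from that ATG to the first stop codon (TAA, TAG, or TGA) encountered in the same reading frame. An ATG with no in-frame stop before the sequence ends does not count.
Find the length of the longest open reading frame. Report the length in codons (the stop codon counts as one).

7

Reverse complement (5'→3'): ACGGACGCCATTAACCCATCTTTTTAACCAGACCAGTCAGGCGCGCCTACCTGCTCTAATCACAATGGGCGCGAGGGCATGAATATTGCGCTCA
Frame +1: TGA GCG CAA TAT TCA TGC CCT CGC GCC CAT TGT GAT TAG AGC AGG TAG GCG CGC CTG ACT GGT CTG GTT AAA AAG ATG GGT TAA TGG CGT CCG — ATG at 76, stop TAA at 82 → 9 nt.
Frame +2: GAG CGC AAT ATT CAT GCC CTC GCG CCC ATT GTG ATT AGA GCA GGT AGG CGC GCC TGA CTG GTC TGG TTA AAA AGA TGG GTT AAT GGC GTC CGT — no ATG→stop ORF.
Frame +3: AGC GCA ATA TTC ATG CCC TCG CGC CCA TTG TGA TTA GAG CAG GTA GGC GCG CCT GAC TGG TCT GGT TAA AAA GAT GGG TTA ATG GCG TCC — ATG at 15, stop TGA at 33 → 21 nt.
Frame -1: ACG GAC GCC ATT AAC CCA TCT TTT TAA CCA GAC CAG TCA GGC GCG CCT ACC TGC TCT AAT CAC AAT GGG CGC GAG GGC ATG AAT ATT GCG CTC — no ATG→stop ORF.
Frame -2: CGG ACG CCA TTA ACC CAT CTT TTT AAC CAG ACC AGT CAG GCG CGC CTA CCT GCT CTA ATC ACA ATG GGC GCG AGG GCA TGA ATA TTG CGC TCA — ATG at 65, stop TGA at 80 → 18 nt.
Frame -3: GGA CGC CAT TAA CCC ATC TTT TTA ACC AGA CCA GTC AGG CGC GCC TAC CTG CTC TAA TCA CAA TGG GCG CGA GGG CAT GAA TAT TGC GCT — no ATG→stop ORF.
Longest: frame +3, positions 15–35, 21 nt = 7 codons = 6 aa. → 7 codons.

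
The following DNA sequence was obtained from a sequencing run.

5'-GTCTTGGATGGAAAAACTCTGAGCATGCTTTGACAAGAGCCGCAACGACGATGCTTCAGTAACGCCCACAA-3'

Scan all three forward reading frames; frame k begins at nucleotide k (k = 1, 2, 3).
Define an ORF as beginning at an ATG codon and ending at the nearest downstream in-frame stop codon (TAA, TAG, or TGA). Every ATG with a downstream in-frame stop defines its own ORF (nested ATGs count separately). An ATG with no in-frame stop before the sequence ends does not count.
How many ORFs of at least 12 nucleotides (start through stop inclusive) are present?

Frame 1: GTC TTG GAT GGA AAA ACT CTG AGC ATG CTT TGA CAA GAG CCG CAA CGA CGA TGC TTC AGT AAC GCC CAC — ATG at 25, stop TGA at 31 → 9 nt.
Frame 2: TCT TGG ATG GAA AAA CTC TGA GCA TGC TTT GAC AAG AGC CGC AAC GAC GAT GCT TCA GTA ACG CCC ACA — ATG at 8, stop TGA at 20 → 15 nt.
Frame 3: CTT GGA TGG AAA AAC TCT GAG CAT GCT TTG ACA AGA GCC GCA ACG ACG ATG CTT CAG TAA CGC CCA CAA — ATG at 51, stop TAA at 60 → 12 nt.
ORFs ≥ 12 nucleotides: frame 2 8–22 (15 nucleotides), frame 3 51–62 (12 nucleotides). Count = 2.

2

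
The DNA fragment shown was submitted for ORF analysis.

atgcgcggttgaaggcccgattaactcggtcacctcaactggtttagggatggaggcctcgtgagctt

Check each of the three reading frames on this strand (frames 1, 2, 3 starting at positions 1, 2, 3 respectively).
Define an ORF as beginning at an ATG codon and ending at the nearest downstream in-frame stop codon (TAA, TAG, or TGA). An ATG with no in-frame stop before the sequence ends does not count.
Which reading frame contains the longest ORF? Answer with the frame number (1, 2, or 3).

Frame 1: ATG CGC GGT TGA AGG CCC GAT TAA CTC GGT CAC CTC AAC TGG TTT AGG GAT GGA GGC CTC GTG AGC — ATG at 1, stop TGA at 10 → 12 nt.
Frame 2: TGC GCG GTT GAA GGC CCG ATT AAC TCG GTC ACC TCA ACT GGT TTA GGG ATG GAG GCC TCG TGA GCT — ATG at 50, stop TGA at 62 → 15 nt.
Frame 3: GCG CGG TTG AAG GCC CGA TTA ACT CGG TCA CCT CAA CTG GTT TAG GGA TGG AGG CCT CGT GAG CTT — no ATG→stop ORF.
Longest ORF is 15 nt in frame 2 (positions 50–64).

2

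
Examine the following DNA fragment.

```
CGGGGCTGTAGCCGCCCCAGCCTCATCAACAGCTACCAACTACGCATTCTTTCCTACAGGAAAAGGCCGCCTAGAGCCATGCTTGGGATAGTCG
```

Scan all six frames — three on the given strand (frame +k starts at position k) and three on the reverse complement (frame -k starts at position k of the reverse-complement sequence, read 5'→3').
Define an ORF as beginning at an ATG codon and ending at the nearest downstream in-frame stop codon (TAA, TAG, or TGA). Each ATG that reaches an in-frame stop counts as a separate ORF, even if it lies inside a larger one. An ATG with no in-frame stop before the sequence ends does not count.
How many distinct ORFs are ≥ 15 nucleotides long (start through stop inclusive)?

2

Reverse complement (5'→3'): CGACTATCCCAAGCATGGCTCTAGGCGGCCTTTTCCTGTAGGAAAGAATGCGTAGTTGGTAGCTGTTGATGAGGCTGGGGCGGCTACAGCCCCG
Frame +1: CGG GGC TGT AGC CGC CCC AGC CTC ATC AAC AGC TAC CAA CTA CGC ATT CTT TCC TAC AGG AAA AGG CCG CCT AGA GCC ATG CTT GGG ATA GTC — no ATG→stop ORF.
Frame +2: GGG GCT GTA GCC GCC CCA GCC TCA TCA ACA GCT ACC AAC TAC GCA TTC TTT CCT ACA GGA AAA GGC CGC CTA GAG CCA TGC TTG GGA TAG TCG — no ATG→stop ORF.
Frame +3: GGG CTG TAG CCG CCC CAG CCT CAT CAA CAG CTA CCA ACT ACG CAT TCT TTC CTA CAG GAA AAG GCC GCC TAG AGC CAT GCT TGG GAT AGT — no ATG→stop ORF.
Frame -1: CGA CTA TCC CAA GCA TGG CTC TAG GCG GCC TTT TCC TGT AGG AAA GAA TGC GTA GTT GGT AGC TGT TGA TGA GGC TGG GGC GGC TAC AGC CCC — no ATG→stop ORF.
Frame -2: GAC TAT CCC AAG CAT GGC TCT AGG CGG CCT TTT CCT GTA GGA AAG AAT GCG TAG TTG GTA GCT GTT GAT GAG GCT GGG GCG GCT ACA GCC CCG — no ATG→stop ORF.
Frame -3: ACT ATC CCA AGC ATG GCT CTA GGC GGC CTT TTC CTG TAG GAA AGA ATG CGT AGT TGG TAG CTG TTG ATG AGG CTG GGG CGG CTA CAG CCC — ATG at 15, stop TAG at 39 → 27 nt; ATG at 48, stop TAG at 60 → 15 nt.
ORFs ≥ 15 nucleotides: frame -3 15–41 (27 nucleotides), frame -3 48–62 (15 nucleotides). Count = 2.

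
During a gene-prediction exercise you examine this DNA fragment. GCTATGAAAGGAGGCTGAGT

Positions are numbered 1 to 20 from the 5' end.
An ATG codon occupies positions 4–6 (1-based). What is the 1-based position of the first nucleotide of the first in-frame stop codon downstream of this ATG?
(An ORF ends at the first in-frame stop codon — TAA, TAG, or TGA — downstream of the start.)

Codons from position 4: ATG (4–6), AAA (7–9), GGA (10–12), GGC (13–15), TGA (16–18).
TGA is a stop codon; it begins at position 16.

16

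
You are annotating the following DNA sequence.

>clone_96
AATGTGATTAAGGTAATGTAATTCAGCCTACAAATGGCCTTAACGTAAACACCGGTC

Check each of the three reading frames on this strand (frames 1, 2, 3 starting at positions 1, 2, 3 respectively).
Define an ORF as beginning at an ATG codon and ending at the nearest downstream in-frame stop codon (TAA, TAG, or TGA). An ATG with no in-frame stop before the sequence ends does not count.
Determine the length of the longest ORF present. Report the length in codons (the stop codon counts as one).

Frame 1: AAT GTG ATT AAG GTA ATG TAA TTC AGC CTA CAA ATG GCC TTA ACG TAA ACA CCG GTC — ATG at 16, stop TAA at 19 → 6 nt; ATG at 34, stop TAA at 46 → 15 nt.
Frame 2: ATG TGA TTA AGG TAA TGT AAT TCA GCC TAC AAA TGG CCT TAA CGT AAA CAC CGG — ATG at 2, stop TGA at 5 → 6 nt.
Frame 3: TGT GAT TAA GGT AAT GTA ATT CAG CCT ACA AAT GGC CTT AAC GTA AAC ACC GGT — no ATG→stop ORF.
Longest: frame 1, positions 34–48, 15 nt = 5 codons = 4 aa. → 5 codons.

5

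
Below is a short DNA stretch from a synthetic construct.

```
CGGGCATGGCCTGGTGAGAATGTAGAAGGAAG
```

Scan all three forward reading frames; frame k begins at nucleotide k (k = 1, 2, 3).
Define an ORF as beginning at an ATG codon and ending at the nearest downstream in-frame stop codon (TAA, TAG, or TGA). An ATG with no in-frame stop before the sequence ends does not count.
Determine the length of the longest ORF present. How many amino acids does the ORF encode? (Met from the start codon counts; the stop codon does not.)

Frame 1: CGG GCA TGG CCT GGT GAG AAT GTA GAA GGA — no ATG→stop ORF.
Frame 2: GGG CAT GGC CTG GTG AGA ATG TAG AAG GAA — ATG at 20, stop TAG at 23 → 6 nt.
Frame 3: GGC ATG GCC TGG TGA GAA TGT AGA AGG AAG — ATG at 6, stop TGA at 15 → 12 nt.
Longest: frame 3, positions 6–17, 12 nt = 4 codons = 3 aa. → 3 amino acids.

3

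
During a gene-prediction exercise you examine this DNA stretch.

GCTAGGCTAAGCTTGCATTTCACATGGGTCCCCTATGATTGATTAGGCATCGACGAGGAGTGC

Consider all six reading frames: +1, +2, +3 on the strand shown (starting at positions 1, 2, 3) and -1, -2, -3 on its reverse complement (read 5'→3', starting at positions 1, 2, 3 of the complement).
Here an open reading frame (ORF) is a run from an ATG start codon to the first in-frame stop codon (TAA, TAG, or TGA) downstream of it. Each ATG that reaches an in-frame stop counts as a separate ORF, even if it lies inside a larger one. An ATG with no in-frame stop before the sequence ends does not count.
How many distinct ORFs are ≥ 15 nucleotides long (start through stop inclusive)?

Reverse complement (5'→3'): GCACTCCTCGTCGATGCCTAATCAATCATAGGGGACCCATGTGAAATGCAAGCTTAGCCTAGC
Frame +1: GCT AGG CTA AGC TTG CAT TTC ACA TGG GTC CCC TAT GAT TGA TTA GGC ATC GAC GAG GAG TGC — no ATG→stop ORF.
Frame +2: CTA GGC TAA GCT TGC ATT TCA CAT GGG TCC CCT ATG ATT GAT TAG GCA TCG ACG AGG AGT — ATG at 35, stop TAG at 44 → 12 nt.
Frame +3: TAG GCT AAG CTT GCA TTT CAC ATG GGT CCC CTA TGA TTG ATT AGG CAT CGA CGA GGA GTG — ATG at 24, stop TGA at 36 → 15 nt.
Frame -1: GCA CTC CTC GTC GAT GCC TAA TCA ATC ATA GGG GAC CCA TGT GAA ATG CAA GCT TAG CCT AGC — ATG at 46, stop TAG at 55 → 12 nt.
Frame -2: CAC TCC TCG TCG ATG CCT AAT CAA TCA TAG GGG ACC CAT GTG AAA TGC AAG CTT AGC CTA — ATG at 14, stop TAG at 29 → 18 nt.
Frame -3: ACT CCT CGT CGA TGC CTA ATC AAT CAT AGG GGA CCC ATG TGA AAT GCA AGC TTA GCC TAG — ATG at 39, stop TGA at 42 → 6 nt.
ORFs ≥ 15 nucleotides: frame +3 24–38 (15 nucleotides), frame -2 14–31 (18 nucleotides). Count = 2.

2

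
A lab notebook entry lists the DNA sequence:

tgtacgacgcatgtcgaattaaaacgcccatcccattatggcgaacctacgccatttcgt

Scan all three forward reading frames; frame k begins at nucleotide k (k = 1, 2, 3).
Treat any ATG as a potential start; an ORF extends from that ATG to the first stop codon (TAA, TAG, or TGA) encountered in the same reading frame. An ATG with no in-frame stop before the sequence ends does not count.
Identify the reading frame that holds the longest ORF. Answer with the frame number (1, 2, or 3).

Frame 1: TGT ACG ACG CAT GTC GAA TTA AAA CGC CCA TCC CAT TAT GGC GAA CCT ACG CCA TTT CGT — no ATG→stop ORF.
Frame 2: GTA CGA CGC ATG TCG AAT TAA AAC GCC CAT CCC ATT ATG GCG AAC CTA CGC CAT TTC — ATG at 11, stop TAA at 20 → 12 nt.
Frame 3: TAC GAC GCA TGT CGA ATT AAA ACG CCC ATC CCA TTA TGG CGA ACC TAC GCC ATT TCG — no ATG→stop ORF.
Longest ORF is 12 nt in frame 2 (positions 11–22).

2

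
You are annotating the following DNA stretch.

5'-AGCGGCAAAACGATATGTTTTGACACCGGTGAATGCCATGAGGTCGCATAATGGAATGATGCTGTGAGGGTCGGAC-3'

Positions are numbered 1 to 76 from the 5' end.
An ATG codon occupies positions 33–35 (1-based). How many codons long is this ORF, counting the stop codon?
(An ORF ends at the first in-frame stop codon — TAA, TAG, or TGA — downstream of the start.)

3

Codons from position 33: ATG (33–35), CCA (36–38), TGA (39–41).
TGA is the first in-frame stop; that's 3 codons including the stop.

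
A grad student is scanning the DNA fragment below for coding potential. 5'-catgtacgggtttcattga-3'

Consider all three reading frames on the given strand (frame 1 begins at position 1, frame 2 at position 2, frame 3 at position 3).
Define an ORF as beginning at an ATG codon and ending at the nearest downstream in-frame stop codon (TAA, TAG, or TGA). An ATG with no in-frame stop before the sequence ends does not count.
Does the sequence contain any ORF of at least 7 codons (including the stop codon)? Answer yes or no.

no

Frame 1: CAT GTA CGG GTT TCA TTG — no ATG→stop ORF.
Frame 2: ATG TAC GGG TTT CAT TGA — ATG at 2, stop TGA at 17 → 18 nt.
Frame 3: TGT ACG GGT TTC ATT — no ATG→stop ORF.
Largest ORF found is 6 codons < 7, so no.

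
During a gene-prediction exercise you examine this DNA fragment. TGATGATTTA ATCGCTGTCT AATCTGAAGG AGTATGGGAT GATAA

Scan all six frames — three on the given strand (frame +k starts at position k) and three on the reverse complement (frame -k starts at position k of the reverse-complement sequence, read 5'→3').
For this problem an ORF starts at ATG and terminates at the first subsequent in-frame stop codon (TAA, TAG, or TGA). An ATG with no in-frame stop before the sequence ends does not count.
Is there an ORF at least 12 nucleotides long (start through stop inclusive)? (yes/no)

Reverse complement (5'→3'): TTATCATCCCATACTCCTTCAGATTAGACAGCGATTAAATCATCA
Frame +1: TGA TGA TTT AAT CGC TGT CTA ATC TGA AGG AGT ATG GGA TGA TAA — ATG at 34, stop TGA at 40 → 9 nt.
Frame +2: GAT GAT TTA ATC GCT GTC TAA TCT GAA GGA GTA TGG GAT GAT — no ATG→stop ORF.
Frame +3: ATG ATT TAA TCG CTG TCT AAT CTG AAG GAG TAT GGG ATG ATA — ATG at 3, stop TAA at 9 → 9 nt.
Frame -1: TTA TCA TCC CAT ACT CCT TCA GAT TAG ACA GCG ATT AAA TCA TCA — no ATG→stop ORF.
Frame -2: TAT CAT CCC ATA CTC CTT CAG ATT AGA CAG CGA TTA AAT CAT — no ATG→stop ORF.
Frame -3: ATC ATC CCA TAC TCC TTC AGA TTA GAC AGC GAT TAA ATC ATC — no ATG→stop ORF.
Largest ORF found is 9 nucleotides < 12, so no.

no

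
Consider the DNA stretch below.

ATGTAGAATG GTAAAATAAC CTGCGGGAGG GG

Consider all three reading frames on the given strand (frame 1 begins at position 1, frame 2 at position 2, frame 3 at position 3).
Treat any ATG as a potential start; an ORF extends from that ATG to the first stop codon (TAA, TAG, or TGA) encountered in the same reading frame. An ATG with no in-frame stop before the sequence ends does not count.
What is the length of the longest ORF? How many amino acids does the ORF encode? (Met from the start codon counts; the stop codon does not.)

3

Frame 1: ATG TAG AAT GGT AAA ATA ACC TGC GGG AGG — ATG at 1, stop TAG at 4 → 6 nt.
Frame 2: TGT AGA ATG GTA AAA TAA CCT GCG GGA GGG — ATG at 8, stop TAA at 17 → 12 nt.
Frame 3: GTA GAA TGG TAA AAT AAC CTG CGG GAG GGG — no ATG→stop ORF.
Longest: frame 2, positions 8–19, 12 nt = 4 codons = 3 aa. → 3 amino acids.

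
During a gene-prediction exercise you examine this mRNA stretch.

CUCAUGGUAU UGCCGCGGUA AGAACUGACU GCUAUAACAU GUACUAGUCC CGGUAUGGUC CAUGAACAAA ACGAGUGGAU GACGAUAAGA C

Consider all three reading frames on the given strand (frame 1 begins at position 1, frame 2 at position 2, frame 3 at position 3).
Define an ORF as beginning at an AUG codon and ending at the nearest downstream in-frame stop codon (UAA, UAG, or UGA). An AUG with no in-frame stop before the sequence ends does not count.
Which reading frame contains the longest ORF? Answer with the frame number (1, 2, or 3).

2

Frame 1: CUC AUG GUA UUG CCG CGG UAA GAA CUG ACU GCU AUA ACA UGU ACU AGU CCC GGU AUG GUC CAU GAA CAA AAC GAG UGG AUG ACG AUA AGA — AUG at 4, stop UAA at 19 → 18 nt.
Frame 2: UCA UGG UAU UGC CGC GGU AAG AAC UGA CUG CUA UAA CAU GUA CUA GUC CCG GUA UGG UCC AUG AAC AAA ACG AGU GGA UGA CGA UAA GAC — AUG at 62, stop UGA at 80 → 21 nt.
Frame 3: CAU GGU AUU GCC GCG GUA AGA ACU GAC UGC UAU AAC AUG UAC UAG UCC CGG UAU GGU CCA UGA ACA AAA CGA GUG GAU GAC GAU AAG — AUG at 39, stop UAG at 45 → 9 nt.
Longest ORF is 21 nt in frame 2 (positions 62–82).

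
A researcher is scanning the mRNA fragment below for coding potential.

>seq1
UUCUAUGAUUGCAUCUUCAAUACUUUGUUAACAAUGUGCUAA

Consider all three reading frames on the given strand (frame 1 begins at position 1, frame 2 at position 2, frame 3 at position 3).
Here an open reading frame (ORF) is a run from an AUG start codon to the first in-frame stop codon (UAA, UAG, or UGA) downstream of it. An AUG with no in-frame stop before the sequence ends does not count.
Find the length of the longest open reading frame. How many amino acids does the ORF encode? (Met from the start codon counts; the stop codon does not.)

8

Frame 1: UUC UAU GAU UGC AUC UUC AAU ACU UUG UUA ACA AUG UGC UAA — AUG at 34, stop UAA at 40 → 9 nt.
Frame 2: UCU AUG AUU GCA UCU UCA AUA CUU UGU UAA CAA UGU GCU — AUG at 5, stop UAA at 29 → 27 nt.
Frame 3: CUA UGA UUG CAU CUU CAA UAC UUU GUU AAC AAU GUG CUA — no AUG→stop ORF.
Longest: frame 2, positions 5–31, 27 nt = 9 codons = 8 aa. → 8 amino acids.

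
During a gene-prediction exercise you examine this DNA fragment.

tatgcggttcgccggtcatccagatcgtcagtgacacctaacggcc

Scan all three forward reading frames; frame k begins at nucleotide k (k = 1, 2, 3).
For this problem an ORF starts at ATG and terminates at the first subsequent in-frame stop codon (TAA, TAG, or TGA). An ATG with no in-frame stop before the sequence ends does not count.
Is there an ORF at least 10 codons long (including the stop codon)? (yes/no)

yes

Frame 1: TAT GCG GTT CGC CGG TCA TCC AGA TCG TCA GTG ACA CCT AAC GGC — no ATG→stop ORF.
Frame 2: ATG CGG TTC GCC GGT CAT CCA GAT CGT CAG TGA CAC CTA ACG GCC — ATG at 2, stop TGA at 32 → 33 nt.
Frame 3: TGC GGT TCG CCG GTC ATC CAG ATC GTC AGT GAC ACC TAA CGG — no ATG→stop ORF.
Frame 2 has an ORF of 11 codons (positions 2–34) ≥ 10, so yes.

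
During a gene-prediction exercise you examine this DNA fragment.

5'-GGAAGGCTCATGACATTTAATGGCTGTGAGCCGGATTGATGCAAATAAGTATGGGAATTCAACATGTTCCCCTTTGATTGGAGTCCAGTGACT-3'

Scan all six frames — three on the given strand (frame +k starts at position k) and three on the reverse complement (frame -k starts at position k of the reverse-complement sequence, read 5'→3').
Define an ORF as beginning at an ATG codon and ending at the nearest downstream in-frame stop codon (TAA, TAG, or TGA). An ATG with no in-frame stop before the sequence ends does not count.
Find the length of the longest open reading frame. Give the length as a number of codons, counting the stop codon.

Reverse complement (5'→3'): AGTCACTGGACTCCAATCAAAGGGGAACATGTTGAATTCCCATACTTATTTGCATCAATCCGGCTCACAGCCATTAAATGTCATGAGCCTTCC
Frame +1: GGA AGG CTC ATG ACA TTT AAT GGC TGT GAG CCG GAT TGA TGC AAA TAA GTA TGG GAA TTC AAC ATG TTC CCC TTT GAT TGG AGT CCA GTG ACT — ATG at 10, stop TGA at 37 → 30 nt.
Frame +2: GAA GGC TCA TGA CAT TTA ATG GCT GTG AGC CGG ATT GAT GCA AAT AAG TAT GGG AAT TCA ACA TGT TCC CCT TTG ATT GGA GTC CAG TGA — ATG at 20, stop TGA at 89 → 72 nt.
Frame +3: AAG GCT CAT GAC ATT TAA TGG CTG TGA GCC GGA TTG ATG CAA ATA AGT ATG GGA ATT CAA CAT GTT CCC CTT TGA TTG GAG TCC AGT GAC — ATG at 39, stop TGA at 75 → 39 nt; ATG at 51, stop TGA at 75 → 27 nt.
Frame -1: AGT CAC TGG ACT CCA ATC AAA GGG GAA CAT GTT GAA TTC CCA TAC TTA TTT GCA TCA ATC CGG CTC ACA GCC ATT AAA TGT CAT GAG CCT TCC — no ATG→stop ORF.
Frame -2: GTC ACT GGA CTC CAA TCA AAG GGG AAC ATG TTG AAT TCC CAT ACT TAT TTG CAT CAA TCC GGC TCA CAG CCA TTA AAT GTC ATG AGC CTT — no ATG→stop ORF.
Frame -3: TCA CTG GAC TCC AAT CAA AGG GGA ACA TGT TGA ATT CCC ATA CTT ATT TGC ATC AAT CCG GCT CAC AGC CAT TAA ATG TCA TGA GCC TTC — ATG at 78, stop TGA at 84 → 9 nt.
Longest: frame +2, positions 20–91, 72 nt = 24 codons = 23 aa. → 24 codons.

24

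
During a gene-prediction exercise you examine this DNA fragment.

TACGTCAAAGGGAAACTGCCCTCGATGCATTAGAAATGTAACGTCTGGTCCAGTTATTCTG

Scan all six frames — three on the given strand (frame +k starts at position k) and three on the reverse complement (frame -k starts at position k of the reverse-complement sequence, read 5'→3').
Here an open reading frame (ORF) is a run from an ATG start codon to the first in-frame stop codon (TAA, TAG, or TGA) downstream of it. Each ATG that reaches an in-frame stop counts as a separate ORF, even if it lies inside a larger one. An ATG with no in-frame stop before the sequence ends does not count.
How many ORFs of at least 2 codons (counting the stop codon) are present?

2

Reverse complement (5'→3'): CAGAATAACTGGACCAGACGTTACATTTCTAATGCATCGAGGGCAGTTTCCCTTTGACGTA
Frame +1: TAC GTC AAA GGG AAA CTG CCC TCG ATG CAT TAG AAA TGT AAC GTC TGG TCC AGT TAT TCT — ATG at 25, stop TAG at 31 → 9 nt.
Frame +2: ACG TCA AAG GGA AAC TGC CCT CGA TGC ATT AGA AAT GTA ACG TCT GGT CCA GTT ATT CTG — no ATG→stop ORF.
Frame +3: CGT CAA AGG GAA ACT GCC CTC GAT GCA TTA GAA ATG TAA CGT CTG GTC CAG TTA TTC — ATG at 36, stop TAA at 39 → 6 nt.
Frame -1: CAG AAT AAC TGG ACC AGA CGT TAC ATT TCT AAT GCA TCG AGG GCA GTT TCC CTT TGA CGT — no ATG→stop ORF.
Frame -2: AGA ATA ACT GGA CCA GAC GTT ACA TTT CTA ATG CAT CGA GGG CAG TTT CCC TTT GAC GTA — no ATG→stop ORF.
Frame -3: GAA TAA CTG GAC CAG ACG TTA CAT TTC TAA TGC ATC GAG GGC AGT TTC CCT TTG ACG — no ATG→stop ORF.
ORFs ≥ 2 codons: frame +1 25–33 (3 codons), frame +3 36–41 (2 codons). Count = 2.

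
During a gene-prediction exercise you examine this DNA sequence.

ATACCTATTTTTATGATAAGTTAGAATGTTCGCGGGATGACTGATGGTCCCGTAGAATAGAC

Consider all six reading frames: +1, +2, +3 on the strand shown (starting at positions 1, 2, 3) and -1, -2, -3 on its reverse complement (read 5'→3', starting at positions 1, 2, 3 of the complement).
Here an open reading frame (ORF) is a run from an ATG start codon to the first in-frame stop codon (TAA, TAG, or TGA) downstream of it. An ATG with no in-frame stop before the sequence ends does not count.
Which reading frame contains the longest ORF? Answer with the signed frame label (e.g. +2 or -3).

+1

Reverse complement (5'→3'): GTCTATTCTACGGGACCATCAGTCATCCCGCGAACATTCTAACTTATCATAAAAATAGGTAT
Frame +1: ATA CCT ATT TTT ATG ATA AGT TAG AAT GTT CGC GGG ATG ACT GAT GGT CCC GTA GAA TAG — ATG at 13, stop TAG at 22 → 12 nt; ATG at 37, stop TAG at 58 → 24 nt.
Frame +2: TAC CTA TTT TTA TGA TAA GTT AGA ATG TTC GCG GGA TGA CTG ATG GTC CCG TAG AAT AGA — ATG at 26, stop TGA at 38 → 15 nt; ATG at 44, stop TAG at 53 → 12 nt.
Frame +3: ACC TAT TTT TAT GAT AAG TTA GAA TGT TCG CGG GAT GAC TGA TGG TCC CGT AGA ATA GAC — no ATG→stop ORF.
Frame -1: GTC TAT TCT ACG GGA CCA TCA GTC ATC CCG CGA ACA TTC TAA CTT ATC ATA AAA ATA GGT — no ATG→stop ORF.
Frame -2: TCT ATT CTA CGG GAC CAT CAG TCA TCC CGC GAA CAT TCT AAC TTA TCA TAA AAA TAG GTA — no ATG→stop ORF.
Frame -3: CTA TTC TAC GGG ACC ATC AGT CAT CCC GCG AAC ATT CTA ACT TAT CAT AAA AAT AGG TAT — no ATG→stop ORF.
Longest ORF is 24 nt in frame +1 (positions 37–60).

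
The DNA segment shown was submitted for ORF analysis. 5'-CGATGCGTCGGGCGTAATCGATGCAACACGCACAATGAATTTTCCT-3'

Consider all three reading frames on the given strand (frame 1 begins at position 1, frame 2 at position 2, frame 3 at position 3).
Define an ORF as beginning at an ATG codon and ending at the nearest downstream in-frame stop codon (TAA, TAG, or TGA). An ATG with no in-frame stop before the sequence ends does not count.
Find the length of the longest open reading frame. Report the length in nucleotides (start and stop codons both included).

Frame 1: CGA TGC GTC GGG CGT AAT CGA TGC AAC ACG CAC AAT GAA TTT TCC — no ATG→stop ORF.
Frame 2: GAT GCG TCG GGC GTA ATC GAT GCA ACA CGC ACA ATG AAT TTT CCT — no ATG→stop ORF.
Frame 3: ATG CGT CGG GCG TAA TCG ATG CAA CAC GCA CAA TGA ATT TTC — ATG at 3, stop TAA at 15 → 15 nt; ATG at 21, stop TGA at 36 → 18 nt.
Longest: frame 3, positions 21–38, 18 nt = 6 codons = 5 aa. → 18 nucleotides.

18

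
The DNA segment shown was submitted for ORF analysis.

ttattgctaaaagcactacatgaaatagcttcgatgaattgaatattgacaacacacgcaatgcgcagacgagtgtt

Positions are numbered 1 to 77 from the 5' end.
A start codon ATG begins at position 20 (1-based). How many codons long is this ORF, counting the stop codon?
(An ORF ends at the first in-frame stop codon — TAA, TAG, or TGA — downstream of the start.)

3

Codons from position 20: ATG (20–22), AAA (23–25), TAG (26–28).
TAG is the first in-frame stop; that's 3 codons including the stop.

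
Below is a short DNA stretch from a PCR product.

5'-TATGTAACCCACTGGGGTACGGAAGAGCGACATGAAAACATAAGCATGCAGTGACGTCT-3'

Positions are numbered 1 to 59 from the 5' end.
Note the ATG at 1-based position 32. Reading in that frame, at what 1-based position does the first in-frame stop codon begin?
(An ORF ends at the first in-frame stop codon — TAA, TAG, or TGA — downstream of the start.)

41

Codons from position 32: ATG (32–34), AAA (35–37), ACA (38–40), TAA (41–43).
TAA is a stop codon; it begins at position 41.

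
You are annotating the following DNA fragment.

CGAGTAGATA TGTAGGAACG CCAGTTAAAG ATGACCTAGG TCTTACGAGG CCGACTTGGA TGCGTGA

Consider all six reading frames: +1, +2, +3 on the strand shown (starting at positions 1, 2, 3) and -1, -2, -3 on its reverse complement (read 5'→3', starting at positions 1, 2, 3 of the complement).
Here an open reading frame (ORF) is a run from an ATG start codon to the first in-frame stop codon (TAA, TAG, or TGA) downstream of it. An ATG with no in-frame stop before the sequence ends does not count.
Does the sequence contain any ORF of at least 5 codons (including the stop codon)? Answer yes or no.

no

Reverse complement (5'→3'): TCACGCATCCAAGTCGGCCTCGTAAGACCTAGGTCATCTTTAACTGGCGTTCCTACATATCTACTCG
Frame +1: CGA GTA GAT ATG TAG GAA CGC CAG TTA AAG ATG ACC TAG GTC TTA CGA GGC CGA CTT GGA TGC GTG — ATG at 10, stop TAG at 13 → 6 nt; ATG at 31, stop TAG at 37 → 9 nt.
Frame +2: GAG TAG ATA TGT AGG AAC GCC AGT TAA AGA TGA CCT AGG TCT TAC GAG GCC GAC TTG GAT GCG TGA — no ATG→stop ORF.
Frame +3: AGT AGA TAT GTA GGA ACG CCA GTT AAA GAT GAC CTA GGT CTT ACG AGG CCG ACT TGG ATG CGT — no ATG→stop ORF.
Frame -1: TCA CGC ATC CAA GTC GGC CTC GTA AGA CCT AGG TCA TCT TTA ACT GGC GTT CCT ACA TAT CTA CTC — no ATG→stop ORF.
Frame -2: CAC GCA TCC AAG TCG GCC TCG TAA GAC CTA GGT CAT CTT TAA CTG GCG TTC CTA CAT ATC TAC TCG — no ATG→stop ORF.
Frame -3: ACG CAT CCA AGT CGG CCT CGT AAG ACC TAG GTC ATC TTT AAC TGG CGT TCC TAC ATA TCT ACT — no ATG→stop ORF.
Largest ORF found is 3 codons < 5, so no.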